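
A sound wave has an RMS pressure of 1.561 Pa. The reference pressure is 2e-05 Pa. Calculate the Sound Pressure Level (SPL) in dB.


Given values:
  p = 1.561 Pa
  p_ref = 2e-05 Pa
Formula: SPL = 20 * log10(p / p_ref)
Compute ratio: p / p_ref = 1.561 / 2e-05 = 78050
Compute log10: log10(78050) = 4.892373
Multiply: SPL = 20 * 4.892373 = 97.85

97.85 dB


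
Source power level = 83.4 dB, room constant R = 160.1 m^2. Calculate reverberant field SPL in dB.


Given values:
  Lw = 83.4 dB, R = 160.1 m^2
Formula: SPL = Lw + 10 * log10(4 / R)
Compute 4 / R = 4 / 160.1 = 0.024984
Compute 10 * log10(0.024984) = -16.0234
SPL = 83.4 + (-16.0234) = 67.38

67.38 dB


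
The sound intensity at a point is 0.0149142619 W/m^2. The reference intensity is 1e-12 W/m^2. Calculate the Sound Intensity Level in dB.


Given values:
  I = 0.0149142619 W/m^2
  I_ref = 1e-12 W/m^2
Formula: SIL = 10 * log10(I / I_ref)
Compute ratio: I / I_ref = 14914261900
Compute log10: log10(14914261900) = 10.173602
Multiply: SIL = 10 * 10.173602 = 101.74

101.74 dB


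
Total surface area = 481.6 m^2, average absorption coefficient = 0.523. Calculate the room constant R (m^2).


Given values:
  S = 481.6 m^2, alpha = 0.523
Formula: R = S * alpha / (1 - alpha)
Numerator: 481.6 * 0.523 = 251.8768
Denominator: 1 - 0.523 = 0.477
R = 251.8768 / 0.477 = 528.04

528.04 m^2


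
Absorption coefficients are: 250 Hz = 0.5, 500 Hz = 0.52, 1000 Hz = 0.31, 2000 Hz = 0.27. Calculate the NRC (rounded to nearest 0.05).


Given values:
  a_250 = 0.5, a_500 = 0.52
  a_1000 = 0.31, a_2000 = 0.27
Formula: NRC = (a250 + a500 + a1000 + a2000) / 4
Sum = 0.5 + 0.52 + 0.31 + 0.27 = 1.6
NRC = 1.6 / 4 = 0.4
Rounded to nearest 0.05: 0.4

0.4


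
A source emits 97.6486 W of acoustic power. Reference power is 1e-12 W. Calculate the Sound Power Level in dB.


Given values:
  W = 97.6486 W
  W_ref = 1e-12 W
Formula: SWL = 10 * log10(W / W_ref)
Compute ratio: W / W_ref = 97648600000000
Compute log10: log10(97648600000000) = 13.989666
Multiply: SWL = 10 * 13.989666 = 139.9

139.9 dB


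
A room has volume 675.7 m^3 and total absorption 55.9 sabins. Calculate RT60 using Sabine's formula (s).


Given values:
  V = 675.7 m^3
  A = 55.9 sabins
Formula: RT60 = 0.161 * V / A
Numerator: 0.161 * 675.7 = 108.7877
RT60 = 108.7877 / 55.9 = 1.946

1.946 s


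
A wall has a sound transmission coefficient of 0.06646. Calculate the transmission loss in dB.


Given values:
  tau = 0.06646
Formula: TL = 10 * log10(1 / tau)
Compute 1 / tau = 1 / 0.06646 = 15.0466
Compute log10(15.0466) = 1.177438
TL = 10 * 1.177438 = 11.77

11.77 dB


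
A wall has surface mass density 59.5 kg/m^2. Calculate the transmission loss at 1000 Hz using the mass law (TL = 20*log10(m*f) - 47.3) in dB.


Given values:
  m = 59.5 kg/m^2, f = 1000 Hz
Formula: TL = 20 * log10(m * f) - 47.3
Compute m * f = 59.5 * 1000 = 59500.0
Compute log10(59500.0) = 4.774517
Compute 20 * 4.774517 = 95.4903
TL = 95.4903 - 47.3 = 48.19

48.19 dB


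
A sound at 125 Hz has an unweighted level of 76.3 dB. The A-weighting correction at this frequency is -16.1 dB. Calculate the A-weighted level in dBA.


Given values:
  SPL = 76.3 dB
  A-weighting at 125 Hz = -16.1 dB
Formula: L_A = SPL + A_weight
L_A = 76.3 + (-16.1)
L_A = 60.2

60.2 dBA


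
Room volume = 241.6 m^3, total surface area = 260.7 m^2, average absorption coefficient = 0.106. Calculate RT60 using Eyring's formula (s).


Given values:
  V = 241.6 m^3, S = 260.7 m^2, alpha = 0.106
Formula: RT60 = 0.161 * V / (-S * ln(1 - alpha))
Compute ln(1 - 0.106) = ln(0.894) = -0.11205
Denominator: -260.7 * -0.11205 = 29.2114
Numerator: 0.161 * 241.6 = 38.8976
RT60 = 38.8976 / 29.2114 = 1.332

1.332 s


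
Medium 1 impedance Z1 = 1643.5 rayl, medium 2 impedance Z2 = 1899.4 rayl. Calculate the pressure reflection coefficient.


Given values:
  Z1 = 1643.5 rayl, Z2 = 1899.4 rayl
Formula: R = (Z2 - Z1) / (Z2 + Z1)
Numerator: Z2 - Z1 = 1899.4 - 1643.5 = 255.9
Denominator: Z2 + Z1 = 1899.4 + 1643.5 = 3542.9
R = 255.9 / 3542.9 = 0.0722

0.0722


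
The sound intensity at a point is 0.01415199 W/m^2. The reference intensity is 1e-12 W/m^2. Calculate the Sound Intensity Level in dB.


Given values:
  I = 0.01415199 W/m^2
  I_ref = 1e-12 W/m^2
Formula: SIL = 10 * log10(I / I_ref)
Compute ratio: I / I_ref = 14151990000
Compute log10: log10(14151990000) = 10.150818
Multiply: SIL = 10 * 10.150818 = 101.51

101.51 dB


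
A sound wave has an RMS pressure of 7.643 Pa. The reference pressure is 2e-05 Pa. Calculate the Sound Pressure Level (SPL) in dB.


Given values:
  p = 7.643 Pa
  p_ref = 2e-05 Pa
Formula: SPL = 20 * log10(p / p_ref)
Compute ratio: p / p_ref = 7.643 / 2e-05 = 382150
Compute log10: log10(382150) = 5.582234
Multiply: SPL = 20 * 5.582234 = 111.64

111.64 dB


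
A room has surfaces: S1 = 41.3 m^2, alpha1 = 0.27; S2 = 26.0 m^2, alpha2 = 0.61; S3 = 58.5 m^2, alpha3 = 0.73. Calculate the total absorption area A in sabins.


Given surfaces:
  Surface 1: 41.3 * 0.27 = 11.151
  Surface 2: 26.0 * 0.61 = 15.86
  Surface 3: 58.5 * 0.73 = 42.705
Formula: A = sum(Si * alpha_i)
A = 11.151 + 15.86 + 42.705
A = 69.72

69.72 sabins


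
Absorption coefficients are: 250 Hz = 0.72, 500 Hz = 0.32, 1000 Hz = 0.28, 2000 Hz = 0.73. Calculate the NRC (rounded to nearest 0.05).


Given values:
  a_250 = 0.72, a_500 = 0.32
  a_1000 = 0.28, a_2000 = 0.73
Formula: NRC = (a250 + a500 + a1000 + a2000) / 4
Sum = 0.72 + 0.32 + 0.28 + 0.73 = 2.05
NRC = 2.05 / 4 = 0.5125
Rounded to nearest 0.05: 0.5

0.5


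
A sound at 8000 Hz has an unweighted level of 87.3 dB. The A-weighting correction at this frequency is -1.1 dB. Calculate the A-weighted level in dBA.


Given values:
  SPL = 87.3 dB
  A-weighting at 8000 Hz = -1.1 dB
Formula: L_A = SPL + A_weight
L_A = 87.3 + (-1.1)
L_A = 86.2

86.2 dBA


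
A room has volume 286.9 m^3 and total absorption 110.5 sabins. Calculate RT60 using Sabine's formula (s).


Given values:
  V = 286.9 m^3
  A = 110.5 sabins
Formula: RT60 = 0.161 * V / A
Numerator: 0.161 * 286.9 = 46.1909
RT60 = 46.1909 / 110.5 = 0.418

0.418 s


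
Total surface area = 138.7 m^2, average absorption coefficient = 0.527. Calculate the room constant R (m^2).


Given values:
  S = 138.7 m^2, alpha = 0.527
Formula: R = S * alpha / (1 - alpha)
Numerator: 138.7 * 0.527 = 73.0949
Denominator: 1 - 0.527 = 0.473
R = 73.0949 / 0.473 = 154.53

154.53 m^2


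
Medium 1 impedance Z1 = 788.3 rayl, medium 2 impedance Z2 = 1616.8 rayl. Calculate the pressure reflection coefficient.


Given values:
  Z1 = 788.3 rayl, Z2 = 1616.8 rayl
Formula: R = (Z2 - Z1) / (Z2 + Z1)
Numerator: Z2 - Z1 = 1616.8 - 788.3 = 828.5
Denominator: Z2 + Z1 = 1616.8 + 788.3 = 2405.1
R = 828.5 / 2405.1 = 0.3445

0.3445


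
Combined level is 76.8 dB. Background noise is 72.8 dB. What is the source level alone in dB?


Given values:
  L_total = 76.8 dB, L_bg = 72.8 dB
Formula: L_source = 10 * log10(10^(L_total/10) - 10^(L_bg/10))
Convert to linear:
  10^(76.8/10) = 47863009.2323
  10^(72.8/10) = 19054607.1796
Difference: 47863009.2323 - 19054607.1796 = 28808402.0527
L_source = 10 * log10(28808402.0527) = 74.6

74.6 dB


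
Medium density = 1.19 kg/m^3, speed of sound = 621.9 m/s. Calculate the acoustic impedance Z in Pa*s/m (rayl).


Given values:
  rho = 1.19 kg/m^3
  c = 621.9 m/s
Formula: Z = rho * c
Z = 1.19 * 621.9
Z = 740.06

740.06 rayl


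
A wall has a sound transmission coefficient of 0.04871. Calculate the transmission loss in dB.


Given values:
  tau = 0.04871
Formula: TL = 10 * log10(1 / tau)
Compute 1 / tau = 1 / 0.04871 = 20.5297
Compute log10(20.5297) = 1.312383
TL = 10 * 1.312383 = 13.12

13.12 dB


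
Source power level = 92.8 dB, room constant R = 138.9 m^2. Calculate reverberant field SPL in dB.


Given values:
  Lw = 92.8 dB, R = 138.9 m^2
Formula: SPL = Lw + 10 * log10(4 / R)
Compute 4 / R = 4 / 138.9 = 0.028798
Compute 10 * log10(0.028798) = -15.4064
SPL = 92.8 + (-15.4064) = 77.39

77.39 dB


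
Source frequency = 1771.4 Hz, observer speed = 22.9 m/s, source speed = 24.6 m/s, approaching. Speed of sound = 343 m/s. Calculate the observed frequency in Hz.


Given values:
  f_s = 1771.4 Hz, v_o = 22.9 m/s, v_s = 24.6 m/s
  Direction: approaching
Formula: f_o = f_s * (c + v_o) / (c - v_s)
Numerator: c + v_o = 343 + 22.9 = 365.9
Denominator: c - v_s = 343 - 24.6 = 318.4
f_o = 1771.4 * 365.9 / 318.4 = 2035.66

2035.66 Hz


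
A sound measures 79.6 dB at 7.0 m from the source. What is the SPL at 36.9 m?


Given values:
  SPL1 = 79.6 dB, r1 = 7.0 m, r2 = 36.9 m
Formula: SPL2 = SPL1 - 20 * log10(r2 / r1)
Compute ratio: r2 / r1 = 36.9 / 7.0 = 5.2714
Compute log10: log10(5.2714) = 0.721926
Compute drop: 20 * 0.721926 = 14.4385
SPL2 = 79.6 - 14.4385 = 65.16

65.16 dB


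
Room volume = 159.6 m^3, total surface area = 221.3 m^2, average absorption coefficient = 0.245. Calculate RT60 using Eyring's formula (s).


Given values:
  V = 159.6 m^3, S = 221.3 m^2, alpha = 0.245
Formula: RT60 = 0.161 * V / (-S * ln(1 - alpha))
Compute ln(1 - 0.245) = ln(0.755) = -0.281038
Denominator: -221.3 * -0.281038 = 62.1937
Numerator: 0.161 * 159.6 = 25.6956
RT60 = 25.6956 / 62.1937 = 0.413

0.413 s


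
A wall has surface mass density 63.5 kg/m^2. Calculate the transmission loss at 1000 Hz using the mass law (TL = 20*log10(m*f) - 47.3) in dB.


Given values:
  m = 63.5 kg/m^2, f = 1000 Hz
Formula: TL = 20 * log10(m * f) - 47.3
Compute m * f = 63.5 * 1000 = 63500.0
Compute log10(63500.0) = 4.802774
Compute 20 * 4.802774 = 96.0555
TL = 96.0555 - 47.3 = 48.76

48.76 dB


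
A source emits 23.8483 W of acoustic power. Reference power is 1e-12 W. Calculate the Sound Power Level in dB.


Given values:
  W = 23.8483 W
  W_ref = 1e-12 W
Formula: SWL = 10 * log10(W / W_ref)
Compute ratio: W / W_ref = 23848300000000
Compute log10: log10(23848300000000) = 13.377457
Multiply: SWL = 10 * 13.377457 = 133.77

133.77 dB


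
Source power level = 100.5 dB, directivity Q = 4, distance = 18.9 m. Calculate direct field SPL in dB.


Given values:
  Lw = 100.5 dB, Q = 4, r = 18.9 m
Formula: SPL = Lw + 10 * log10(Q / (4 * pi * r^2))
Compute 4 * pi * r^2 = 4 * pi * 18.9^2 = 4488.8332
Compute Q / denom = 4 / 4488.8332 = 0.0008911
Compute 10 * log10(0.0008911) = -30.5007
SPL = 100.5 + (-30.5007) = 70.0

70.0 dB


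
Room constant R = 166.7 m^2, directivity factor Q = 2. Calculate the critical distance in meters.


Given values:
  R = 166.7 m^2, Q = 2
Formula: d_c = 0.141 * sqrt(Q * R)
Compute Q * R = 2 * 166.7 = 333.4
Compute sqrt(333.4) = 18.2592
d_c = 0.141 * 18.2592 = 2.575

2.575 m


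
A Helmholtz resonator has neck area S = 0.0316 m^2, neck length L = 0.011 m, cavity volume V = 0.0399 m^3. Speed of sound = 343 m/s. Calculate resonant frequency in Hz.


Given values:
  S = 0.0316 m^2, L = 0.011 m, V = 0.0399 m^3, c = 343 m/s
Formula: f = (c / (2*pi)) * sqrt(S / (V * L))
Compute V * L = 0.0399 * 0.011 = 0.0004389
Compute S / (V * L) = 0.0316 / 0.0004389 = 71.9982
Compute sqrt(71.9982) = 8.485175
Compute c / (2*pi) = 343 / 6.283185 = 54.590148
f = 54.590148 * 8.485175 = 463.21

463.21 Hz


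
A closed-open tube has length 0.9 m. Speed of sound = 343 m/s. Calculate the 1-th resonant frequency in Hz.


Given values:
  Tube type: closed-open, L = 0.9 m, c = 343 m/s, n = 1
Formula: f_n = (2n - 1) * c / (4 * L)
Compute 2n - 1 = 2*1 - 1 = 1
Compute 4 * L = 4 * 0.9 = 3.6
f = 1 * 343 / 3.6
f = 95.28

95.28 Hz


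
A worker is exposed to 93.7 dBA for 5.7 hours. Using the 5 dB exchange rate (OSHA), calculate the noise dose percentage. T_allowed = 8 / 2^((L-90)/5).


Given values:
  L = 93.7 dBA, T = 5.7 hours
Formula: T_allowed = 8 / 2^((L - 90) / 5)
Compute exponent: (93.7 - 90) / 5 = 0.74
Compute 2^(0.74) = 1.670176
T_allowed = 8 / 1.670176 = 4.789914 hours
Dose = (T / T_allowed) * 100
Dose = (5.7 / 4.789914) * 100 = 119.0

119.0 %


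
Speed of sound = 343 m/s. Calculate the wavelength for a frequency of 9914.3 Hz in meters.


Given values:
  c = 343 m/s, f = 9914.3 Hz
Formula: lambda = c / f
lambda = 343 / 9914.3
lambda = 0.0346

0.0346 m


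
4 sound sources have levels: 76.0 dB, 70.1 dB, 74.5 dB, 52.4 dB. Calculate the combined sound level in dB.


Formula: L_total = 10 * log10( sum(10^(Li/10)) )
  Source 1: 10^(76.0/10) = 39810717.0553
  Source 2: 10^(70.1/10) = 10232929.9228
  Source 3: 10^(74.5/10) = 28183829.3126
  Source 4: 10^(52.4/10) = 173780.0829
Sum of linear values = 78401256.3736
L_total = 10 * log10(78401256.3736) = 78.94

78.94 dB


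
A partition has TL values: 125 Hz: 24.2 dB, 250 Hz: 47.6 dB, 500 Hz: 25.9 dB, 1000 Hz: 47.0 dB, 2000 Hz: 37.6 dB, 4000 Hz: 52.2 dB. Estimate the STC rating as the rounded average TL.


Given TL values at each frequency:
  125 Hz: 24.2 dB
  250 Hz: 47.6 dB
  500 Hz: 25.9 dB
  1000 Hz: 47.0 dB
  2000 Hz: 37.6 dB
  4000 Hz: 52.2 dB
Formula: STC ~ round(average of TL values)
Sum = 24.2 + 47.6 + 25.9 + 47.0 + 37.6 + 52.2 = 234.5
Average = 234.5 / 6 = 39.08
Rounded: 39

39


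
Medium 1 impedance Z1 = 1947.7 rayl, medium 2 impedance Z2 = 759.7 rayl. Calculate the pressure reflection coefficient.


Given values:
  Z1 = 1947.7 rayl, Z2 = 759.7 rayl
Formula: R = (Z2 - Z1) / (Z2 + Z1)
Numerator: Z2 - Z1 = 759.7 - 1947.7 = -1188.0
Denominator: Z2 + Z1 = 759.7 + 1947.7 = 2707.4
R = -1188.0 / 2707.4 = -0.4388

-0.4388


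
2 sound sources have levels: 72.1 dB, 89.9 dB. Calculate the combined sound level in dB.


Formula: L_total = 10 * log10( sum(10^(Li/10)) )
  Source 1: 10^(72.1/10) = 16218100.9736
  Source 2: 10^(89.9/10) = 977237220.9558
Sum of linear values = 993455321.9294
L_total = 10 * log10(993455321.9294) = 89.97

89.97 dB


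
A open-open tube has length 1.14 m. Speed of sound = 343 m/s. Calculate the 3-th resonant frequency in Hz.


Given values:
  Tube type: open-open, L = 1.14 m, c = 343 m/s, n = 3
Formula: f_n = n * c / (2 * L)
Compute 2 * L = 2 * 1.14 = 2.28
f = 3 * 343 / 2.28
f = 451.32

451.32 Hz


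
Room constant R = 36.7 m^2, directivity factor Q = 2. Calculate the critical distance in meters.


Given values:
  R = 36.7 m^2, Q = 2
Formula: d_c = 0.141 * sqrt(Q * R)
Compute Q * R = 2 * 36.7 = 73.4
Compute sqrt(73.4) = 8.5674
d_c = 0.141 * 8.5674 = 1.208

1.208 m


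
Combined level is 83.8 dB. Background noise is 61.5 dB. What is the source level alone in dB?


Given values:
  L_total = 83.8 dB, L_bg = 61.5 dB
Formula: L_source = 10 * log10(10^(L_total/10) - 10^(L_bg/10))
Convert to linear:
  10^(83.8/10) = 239883291.9019
  10^(61.5/10) = 1412537.5446
Difference: 239883291.9019 - 1412537.5446 = 238470754.3573
L_source = 10 * log10(238470754.3573) = 83.77

83.77 dB


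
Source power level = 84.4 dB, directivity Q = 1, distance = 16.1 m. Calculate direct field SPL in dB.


Given values:
  Lw = 84.4 dB, Q = 1, r = 16.1 m
Formula: SPL = Lw + 10 * log10(Q / (4 * pi * r^2))
Compute 4 * pi * r^2 = 4 * pi * 16.1^2 = 3257.3289
Compute Q / denom = 1 / 3257.3289 = 0.000307
Compute 10 * log10(0.000307) = -35.1286
SPL = 84.4 + (-35.1286) = 49.27

49.27 dB


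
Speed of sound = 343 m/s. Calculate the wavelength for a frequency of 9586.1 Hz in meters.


Given values:
  c = 343 m/s, f = 9586.1 Hz
Formula: lambda = c / f
lambda = 343 / 9586.1
lambda = 0.0358

0.0358 m


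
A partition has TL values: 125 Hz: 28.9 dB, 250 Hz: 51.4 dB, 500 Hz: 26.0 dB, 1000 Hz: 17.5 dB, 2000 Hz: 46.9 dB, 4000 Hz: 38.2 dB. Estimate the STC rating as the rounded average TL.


Given TL values at each frequency:
  125 Hz: 28.9 dB
  250 Hz: 51.4 dB
  500 Hz: 26.0 dB
  1000 Hz: 17.5 dB
  2000 Hz: 46.9 dB
  4000 Hz: 38.2 dB
Formula: STC ~ round(average of TL values)
Sum = 28.9 + 51.4 + 26.0 + 17.5 + 46.9 + 38.2 = 208.9
Average = 208.9 / 6 = 34.82
Rounded: 35

35


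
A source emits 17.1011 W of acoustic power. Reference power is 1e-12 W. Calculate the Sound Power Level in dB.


Given values:
  W = 17.1011 W
  W_ref = 1e-12 W
Formula: SWL = 10 * log10(W / W_ref)
Compute ratio: W / W_ref = 17101100000000
Compute log10: log10(17101100000000) = 13.233024
Multiply: SWL = 10 * 13.233024 = 132.33

132.33 dB


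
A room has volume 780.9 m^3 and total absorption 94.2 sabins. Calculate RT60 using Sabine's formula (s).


Given values:
  V = 780.9 m^3
  A = 94.2 sabins
Formula: RT60 = 0.161 * V / A
Numerator: 0.161 * 780.9 = 125.7249
RT60 = 125.7249 / 94.2 = 1.335

1.335 s


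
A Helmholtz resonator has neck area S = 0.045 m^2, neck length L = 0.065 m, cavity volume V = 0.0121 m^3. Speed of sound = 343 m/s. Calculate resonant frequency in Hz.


Given values:
  S = 0.045 m^2, L = 0.065 m, V = 0.0121 m^3, c = 343 m/s
Formula: f = (c / (2*pi)) * sqrt(S / (V * L))
Compute V * L = 0.0121 * 0.065 = 0.0007865
Compute S / (V * L) = 0.045 / 0.0007865 = 57.2155
Compute sqrt(57.2155) = 7.564093
Compute c / (2*pi) = 343 / 6.283185 = 54.590148
f = 54.590148 * 7.564093 = 412.92

412.92 Hz


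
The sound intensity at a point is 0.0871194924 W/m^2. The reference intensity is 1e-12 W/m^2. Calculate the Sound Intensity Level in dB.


Given values:
  I = 0.0871194924 W/m^2
  I_ref = 1e-12 W/m^2
Formula: SIL = 10 * log10(I / I_ref)
Compute ratio: I / I_ref = 87119492400
Compute log10: log10(87119492400) = 10.940115
Multiply: SIL = 10 * 10.940115 = 109.4

109.4 dB


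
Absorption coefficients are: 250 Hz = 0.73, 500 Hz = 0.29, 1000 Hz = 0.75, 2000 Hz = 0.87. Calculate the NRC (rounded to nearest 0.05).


Given values:
  a_250 = 0.73, a_500 = 0.29
  a_1000 = 0.75, a_2000 = 0.87
Formula: NRC = (a250 + a500 + a1000 + a2000) / 4
Sum = 0.73 + 0.29 + 0.75 + 0.87 = 2.64
NRC = 2.64 / 4 = 0.66
Rounded to nearest 0.05: 0.65

0.65


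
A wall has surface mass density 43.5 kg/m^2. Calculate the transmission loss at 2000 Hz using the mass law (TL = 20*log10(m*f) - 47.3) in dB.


Given values:
  m = 43.5 kg/m^2, f = 2000 Hz
Formula: TL = 20 * log10(m * f) - 47.3
Compute m * f = 43.5 * 2000 = 87000.0
Compute log10(87000.0) = 4.939519
Compute 20 * 4.939519 = 98.7904
TL = 98.7904 - 47.3 = 51.49

51.49 dB


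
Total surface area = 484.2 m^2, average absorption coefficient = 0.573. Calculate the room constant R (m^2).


Given values:
  S = 484.2 m^2, alpha = 0.573
Formula: R = S * alpha / (1 - alpha)
Numerator: 484.2 * 0.573 = 277.4466
Denominator: 1 - 0.573 = 0.427
R = 277.4466 / 0.427 = 649.76

649.76 m^2


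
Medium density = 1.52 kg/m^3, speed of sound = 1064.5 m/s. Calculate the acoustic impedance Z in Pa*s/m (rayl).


Given values:
  rho = 1.52 kg/m^3
  c = 1064.5 m/s
Formula: Z = rho * c
Z = 1.52 * 1064.5
Z = 1618.04

1618.04 rayl


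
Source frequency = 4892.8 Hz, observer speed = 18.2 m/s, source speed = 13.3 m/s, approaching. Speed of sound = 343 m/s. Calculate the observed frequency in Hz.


Given values:
  f_s = 4892.8 Hz, v_o = 18.2 m/s, v_s = 13.3 m/s
  Direction: approaching
Formula: f_o = f_s * (c + v_o) / (c - v_s)
Numerator: c + v_o = 343 + 18.2 = 361.2
Denominator: c - v_s = 343 - 13.3 = 329.7
f_o = 4892.8 * 361.2 / 329.7 = 5360.26

5360.26 Hz


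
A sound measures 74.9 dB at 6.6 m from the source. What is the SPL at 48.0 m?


Given values:
  SPL1 = 74.9 dB, r1 = 6.6 m, r2 = 48.0 m
Formula: SPL2 = SPL1 - 20 * log10(r2 / r1)
Compute ratio: r2 / r1 = 48.0 / 6.6 = 7.2727
Compute log10: log10(7.2727) = 0.861696
Compute drop: 20 * 0.861696 = 17.2339
SPL2 = 74.9 - 17.2339 = 57.67

57.67 dB


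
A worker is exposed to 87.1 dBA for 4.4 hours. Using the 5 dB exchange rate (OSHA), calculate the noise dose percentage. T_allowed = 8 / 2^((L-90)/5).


Given values:
  L = 87.1 dBA, T = 4.4 hours
Formula: T_allowed = 8 / 2^((L - 90) / 5)
Compute exponent: (87.1 - 90) / 5 = -0.58
Compute 2^(-0.58) = 0.668964
T_allowed = 8 / 0.668964 = 11.95879 hours
Dose = (T / T_allowed) * 100
Dose = (4.4 / 11.95879) * 100 = 36.79

36.79 %


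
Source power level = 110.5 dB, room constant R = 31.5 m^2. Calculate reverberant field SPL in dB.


Given values:
  Lw = 110.5 dB, R = 31.5 m^2
Formula: SPL = Lw + 10 * log10(4 / R)
Compute 4 / R = 4 / 31.5 = 0.126984
Compute 10 * log10(0.126984) = -8.9625
SPL = 110.5 + (-8.9625) = 101.54

101.54 dB


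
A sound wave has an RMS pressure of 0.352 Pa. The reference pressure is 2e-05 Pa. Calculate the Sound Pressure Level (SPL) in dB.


Given values:
  p = 0.352 Pa
  p_ref = 2e-05 Pa
Formula: SPL = 20 * log10(p / p_ref)
Compute ratio: p / p_ref = 0.352 / 2e-05 = 17600
Compute log10: log10(17600) = 4.245513
Multiply: SPL = 20 * 4.245513 = 84.91

84.91 dB


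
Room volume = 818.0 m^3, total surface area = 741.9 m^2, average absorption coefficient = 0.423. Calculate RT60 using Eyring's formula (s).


Given values:
  V = 818.0 m^3, S = 741.9 m^2, alpha = 0.423
Formula: RT60 = 0.161 * V / (-S * ln(1 - alpha))
Compute ln(1 - 0.423) = ln(0.577) = -0.549913
Denominator: -741.9 * -0.549913 = 407.9805
Numerator: 0.161 * 818.0 = 131.698
RT60 = 131.698 / 407.9805 = 0.323

0.323 s


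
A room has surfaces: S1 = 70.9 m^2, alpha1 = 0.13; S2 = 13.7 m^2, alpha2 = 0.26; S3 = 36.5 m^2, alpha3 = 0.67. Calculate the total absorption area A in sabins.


Given surfaces:
  Surface 1: 70.9 * 0.13 = 9.217
  Surface 2: 13.7 * 0.26 = 3.562
  Surface 3: 36.5 * 0.67 = 24.455
Formula: A = sum(Si * alpha_i)
A = 9.217 + 3.562 + 24.455
A = 37.23

37.23 sabins


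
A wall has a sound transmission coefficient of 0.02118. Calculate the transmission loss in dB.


Given values:
  tau = 0.02118
Formula: TL = 10 * log10(1 / tau)
Compute 1 / tau = 1 / 0.02118 = 47.2144
Compute log10(47.2144) = 1.674074
TL = 10 * 1.674074 = 16.74

16.74 dB


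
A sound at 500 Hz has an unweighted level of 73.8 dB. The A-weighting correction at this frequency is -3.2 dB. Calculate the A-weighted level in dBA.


Given values:
  SPL = 73.8 dB
  A-weighting at 500 Hz = -3.2 dB
Formula: L_A = SPL + A_weight
L_A = 73.8 + (-3.2)
L_A = 70.6

70.6 dBA


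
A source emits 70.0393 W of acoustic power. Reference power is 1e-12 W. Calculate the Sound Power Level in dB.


Given values:
  W = 70.0393 W
  W_ref = 1e-12 W
Formula: SWL = 10 * log10(W / W_ref)
Compute ratio: W / W_ref = 70039300000000
Compute log10: log10(70039300000000) = 13.845342
Multiply: SWL = 10 * 13.845342 = 138.45

138.45 dB


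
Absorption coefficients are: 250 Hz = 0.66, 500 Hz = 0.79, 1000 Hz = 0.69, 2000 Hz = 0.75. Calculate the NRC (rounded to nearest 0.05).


Given values:
  a_250 = 0.66, a_500 = 0.79
  a_1000 = 0.69, a_2000 = 0.75
Formula: NRC = (a250 + a500 + a1000 + a2000) / 4
Sum = 0.66 + 0.79 + 0.69 + 0.75 = 2.89
NRC = 2.89 / 4 = 0.7225
Rounded to nearest 0.05: 0.7

0.7


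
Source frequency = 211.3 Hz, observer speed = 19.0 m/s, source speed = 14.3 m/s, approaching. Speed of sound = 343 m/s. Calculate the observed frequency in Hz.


Given values:
  f_s = 211.3 Hz, v_o = 19.0 m/s, v_s = 14.3 m/s
  Direction: approaching
Formula: f_o = f_s * (c + v_o) / (c - v_s)
Numerator: c + v_o = 343 + 19.0 = 362.0
Denominator: c - v_s = 343 - 14.3 = 328.7
f_o = 211.3 * 362.0 / 328.7 = 232.71

232.71 Hz


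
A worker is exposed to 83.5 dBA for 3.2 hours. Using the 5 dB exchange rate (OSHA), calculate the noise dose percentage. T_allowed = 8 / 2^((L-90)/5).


Given values:
  L = 83.5 dBA, T = 3.2 hours
Formula: T_allowed = 8 / 2^((L - 90) / 5)
Compute exponent: (83.5 - 90) / 5 = -1.3
Compute 2^(-1.3) = 0.406126
T_allowed = 8 / 0.406126 = 19.69832 hours
Dose = (T / T_allowed) * 100
Dose = (3.2 / 19.69832) * 100 = 16.25

16.25 %


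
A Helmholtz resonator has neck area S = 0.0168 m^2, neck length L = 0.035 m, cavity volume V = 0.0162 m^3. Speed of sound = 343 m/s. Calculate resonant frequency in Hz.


Given values:
  S = 0.0168 m^2, L = 0.035 m, V = 0.0162 m^3, c = 343 m/s
Formula: f = (c / (2*pi)) * sqrt(S / (V * L))
Compute V * L = 0.0162 * 0.035 = 0.000567
Compute S / (V * L) = 0.0168 / 0.000567 = 29.6296
Compute sqrt(29.6296) = 5.443308
Compute c / (2*pi) = 343 / 6.283185 = 54.590148
f = 54.590148 * 5.443308 = 297.15

297.15 Hz


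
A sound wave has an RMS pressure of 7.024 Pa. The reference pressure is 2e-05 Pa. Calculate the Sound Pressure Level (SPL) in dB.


Given values:
  p = 7.024 Pa
  p_ref = 2e-05 Pa
Formula: SPL = 20 * log10(p / p_ref)
Compute ratio: p / p_ref = 7.024 / 2e-05 = 351200
Compute log10: log10(351200) = 5.545555
Multiply: SPL = 20 * 5.545555 = 110.91

110.91 dB


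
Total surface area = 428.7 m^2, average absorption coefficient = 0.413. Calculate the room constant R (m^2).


Given values:
  S = 428.7 m^2, alpha = 0.413
Formula: R = S * alpha / (1 - alpha)
Numerator: 428.7 * 0.413 = 177.0531
Denominator: 1 - 0.413 = 0.587
R = 177.0531 / 0.587 = 301.62

301.62 m^2


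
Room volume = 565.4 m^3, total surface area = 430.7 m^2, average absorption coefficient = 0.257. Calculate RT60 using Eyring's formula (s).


Given values:
  V = 565.4 m^3, S = 430.7 m^2, alpha = 0.257
Formula: RT60 = 0.161 * V / (-S * ln(1 - alpha))
Compute ln(1 - 0.257) = ln(0.743) = -0.297059
Denominator: -430.7 * -0.297059 = 127.9433
Numerator: 0.161 * 565.4 = 91.0294
RT60 = 91.0294 / 127.9433 = 0.711

0.711 s


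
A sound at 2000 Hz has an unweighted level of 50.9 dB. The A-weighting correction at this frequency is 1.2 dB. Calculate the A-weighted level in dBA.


Given values:
  SPL = 50.9 dB
  A-weighting at 2000 Hz = 1.2 dB
Formula: L_A = SPL + A_weight
L_A = 50.9 + (1.2)
L_A = 52.1

52.1 dBA


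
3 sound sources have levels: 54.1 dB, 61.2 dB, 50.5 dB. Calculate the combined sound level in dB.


Formula: L_total = 10 * log10( sum(10^(Li/10)) )
  Source 1: 10^(54.1/10) = 257039.5783
  Source 2: 10^(61.2/10) = 1318256.7386
  Source 3: 10^(50.5/10) = 112201.8454
Sum of linear values = 1687498.1623
L_total = 10 * log10(1687498.1623) = 62.27

62.27 dB


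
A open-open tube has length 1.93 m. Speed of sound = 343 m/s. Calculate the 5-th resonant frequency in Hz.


Given values:
  Tube type: open-open, L = 1.93 m, c = 343 m/s, n = 5
Formula: f_n = n * c / (2 * L)
Compute 2 * L = 2 * 1.93 = 3.86
f = 5 * 343 / 3.86
f = 444.3

444.3 Hz


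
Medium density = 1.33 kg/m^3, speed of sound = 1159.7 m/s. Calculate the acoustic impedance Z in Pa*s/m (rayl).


Given values:
  rho = 1.33 kg/m^3
  c = 1159.7 m/s
Formula: Z = rho * c
Z = 1.33 * 1159.7
Z = 1542.4

1542.4 rayl


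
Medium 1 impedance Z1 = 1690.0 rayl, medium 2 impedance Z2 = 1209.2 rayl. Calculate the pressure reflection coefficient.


Given values:
  Z1 = 1690.0 rayl, Z2 = 1209.2 rayl
Formula: R = (Z2 - Z1) / (Z2 + Z1)
Numerator: Z2 - Z1 = 1209.2 - 1690.0 = -480.8
Denominator: Z2 + Z1 = 1209.2 + 1690.0 = 2899.2
R = -480.8 / 2899.2 = -0.1658

-0.1658


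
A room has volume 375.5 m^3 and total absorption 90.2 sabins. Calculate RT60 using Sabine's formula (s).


Given values:
  V = 375.5 m^3
  A = 90.2 sabins
Formula: RT60 = 0.161 * V / A
Numerator: 0.161 * 375.5 = 60.4555
RT60 = 60.4555 / 90.2 = 0.67

0.67 s


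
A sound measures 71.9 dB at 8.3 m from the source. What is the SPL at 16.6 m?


Given values:
  SPL1 = 71.9 dB, r1 = 8.3 m, r2 = 16.6 m
Formula: SPL2 = SPL1 - 20 * log10(r2 / r1)
Compute ratio: r2 / r1 = 16.6 / 8.3 = 2.0
Compute log10: log10(2.0) = 0.30103
Compute drop: 20 * 0.30103 = 6.0206
SPL2 = 71.9 - 6.0206 = 65.88

65.88 dB


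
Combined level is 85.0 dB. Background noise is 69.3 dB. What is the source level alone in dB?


Given values:
  L_total = 85.0 dB, L_bg = 69.3 dB
Formula: L_source = 10 * log10(10^(L_total/10) - 10^(L_bg/10))
Convert to linear:
  10^(85.0/10) = 316227766.0168
  10^(69.3/10) = 8511380.382
Difference: 316227766.0168 - 8511380.382 = 307716385.6348
L_source = 10 * log10(307716385.6348) = 84.88

84.88 dB


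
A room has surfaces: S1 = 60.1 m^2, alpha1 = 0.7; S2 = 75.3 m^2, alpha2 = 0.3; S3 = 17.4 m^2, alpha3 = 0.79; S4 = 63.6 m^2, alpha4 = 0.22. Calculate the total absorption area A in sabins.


Given surfaces:
  Surface 1: 60.1 * 0.7 = 42.07
  Surface 2: 75.3 * 0.3 = 22.59
  Surface 3: 17.4 * 0.79 = 13.746
  Surface 4: 63.6 * 0.22 = 13.992
Formula: A = sum(Si * alpha_i)
A = 42.07 + 22.59 + 13.746 + 13.992
A = 92.4

92.4 sabins


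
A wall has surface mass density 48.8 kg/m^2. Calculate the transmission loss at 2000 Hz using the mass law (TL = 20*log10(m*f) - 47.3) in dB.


Given values:
  m = 48.8 kg/m^2, f = 2000 Hz
Formula: TL = 20 * log10(m * f) - 47.3
Compute m * f = 48.8 * 2000 = 97600.0
Compute log10(97600.0) = 4.98945
Compute 20 * 4.98945 = 99.789
TL = 99.789 - 47.3 = 52.49

52.49 dB


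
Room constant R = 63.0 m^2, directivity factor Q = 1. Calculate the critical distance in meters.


Given values:
  R = 63.0 m^2, Q = 1
Formula: d_c = 0.141 * sqrt(Q * R)
Compute Q * R = 1 * 63.0 = 63.0
Compute sqrt(63.0) = 7.9373
d_c = 0.141 * 7.9373 = 1.119

1.119 m


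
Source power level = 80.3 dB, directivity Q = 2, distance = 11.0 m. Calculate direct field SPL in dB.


Given values:
  Lw = 80.3 dB, Q = 2, r = 11.0 m
Formula: SPL = Lw + 10 * log10(Q / (4 * pi * r^2))
Compute 4 * pi * r^2 = 4 * pi * 11.0^2 = 1520.5308
Compute Q / denom = 2 / 1520.5308 = 0.00131533
Compute 10 * log10(0.00131533) = -28.8097
SPL = 80.3 + (-28.8097) = 51.49

51.49 dB


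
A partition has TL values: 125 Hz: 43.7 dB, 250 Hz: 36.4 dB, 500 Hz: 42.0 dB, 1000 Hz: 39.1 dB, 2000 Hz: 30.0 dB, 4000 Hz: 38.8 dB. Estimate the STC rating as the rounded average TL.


Given TL values at each frequency:
  125 Hz: 43.7 dB
  250 Hz: 36.4 dB
  500 Hz: 42.0 dB
  1000 Hz: 39.1 dB
  2000 Hz: 30.0 dB
  4000 Hz: 38.8 dB
Formula: STC ~ round(average of TL values)
Sum = 43.7 + 36.4 + 42.0 + 39.1 + 30.0 + 38.8 = 230.0
Average = 230.0 / 6 = 38.33
Rounded: 38

38


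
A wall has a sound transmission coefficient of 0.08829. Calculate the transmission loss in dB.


Given values:
  tau = 0.08829
Formula: TL = 10 * log10(1 / tau)
Compute 1 / tau = 1 / 0.08829 = 11.3263
Compute log10(11.3263) = 1.054088
TL = 10 * 1.054088 = 10.54

10.54 dB


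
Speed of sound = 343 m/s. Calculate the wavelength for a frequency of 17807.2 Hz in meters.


Given values:
  c = 343 m/s, f = 17807.2 Hz
Formula: lambda = c / f
lambda = 343 / 17807.2
lambda = 0.0193

0.0193 m


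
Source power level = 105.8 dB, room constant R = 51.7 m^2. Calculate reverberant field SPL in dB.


Given values:
  Lw = 105.8 dB, R = 51.7 m^2
Formula: SPL = Lw + 10 * log10(4 / R)
Compute 4 / R = 4 / 51.7 = 0.077369
Compute 10 * log10(0.077369) = -11.1143
SPL = 105.8 + (-11.1143) = 94.69

94.69 dB


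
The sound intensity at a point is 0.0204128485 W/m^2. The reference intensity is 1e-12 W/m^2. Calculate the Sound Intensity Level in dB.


Given values:
  I = 0.0204128485 W/m^2
  I_ref = 1e-12 W/m^2
Formula: SIL = 10 * log10(I / I_ref)
Compute ratio: I / I_ref = 20412848500
Compute log10: log10(20412848500) = 10.309904
Multiply: SIL = 10 * 10.309904 = 103.1

103.1 dB


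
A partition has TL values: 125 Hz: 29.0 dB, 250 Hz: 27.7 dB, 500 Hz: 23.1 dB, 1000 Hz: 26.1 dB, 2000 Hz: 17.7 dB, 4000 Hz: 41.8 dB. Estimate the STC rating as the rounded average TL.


Given TL values at each frequency:
  125 Hz: 29.0 dB
  250 Hz: 27.7 dB
  500 Hz: 23.1 dB
  1000 Hz: 26.1 dB
  2000 Hz: 17.7 dB
  4000 Hz: 41.8 dB
Formula: STC ~ round(average of TL values)
Sum = 29.0 + 27.7 + 23.1 + 26.1 + 17.7 + 41.8 = 165.4
Average = 165.4 / 6 = 27.57
Rounded: 28

28


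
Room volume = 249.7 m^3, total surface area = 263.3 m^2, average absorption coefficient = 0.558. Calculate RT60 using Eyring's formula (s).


Given values:
  V = 249.7 m^3, S = 263.3 m^2, alpha = 0.558
Formula: RT60 = 0.161 * V / (-S * ln(1 - alpha))
Compute ln(1 - 0.558) = ln(0.442) = -0.816445
Denominator: -263.3 * -0.816445 = 214.97
Numerator: 0.161 * 249.7 = 40.2017
RT60 = 40.2017 / 214.97 = 0.187

0.187 s


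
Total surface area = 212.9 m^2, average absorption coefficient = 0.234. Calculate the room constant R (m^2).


Given values:
  S = 212.9 m^2, alpha = 0.234
Formula: R = S * alpha / (1 - alpha)
Numerator: 212.9 * 0.234 = 49.8186
Denominator: 1 - 0.234 = 0.766
R = 49.8186 / 0.766 = 65.04

65.04 m^2


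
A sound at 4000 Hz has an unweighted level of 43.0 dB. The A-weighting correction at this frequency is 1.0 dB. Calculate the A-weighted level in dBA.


Given values:
  SPL = 43.0 dB
  A-weighting at 4000 Hz = 1.0 dB
Formula: L_A = SPL + A_weight
L_A = 43.0 + (1.0)
L_A = 44.0

44.0 dBA


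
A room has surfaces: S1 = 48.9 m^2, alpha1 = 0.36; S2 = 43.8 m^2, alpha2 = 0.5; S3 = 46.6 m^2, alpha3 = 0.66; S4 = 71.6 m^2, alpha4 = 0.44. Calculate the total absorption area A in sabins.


Given surfaces:
  Surface 1: 48.9 * 0.36 = 17.604
  Surface 2: 43.8 * 0.5 = 21.9
  Surface 3: 46.6 * 0.66 = 30.756
  Surface 4: 71.6 * 0.44 = 31.504
Formula: A = sum(Si * alpha_i)
A = 17.604 + 21.9 + 30.756 + 31.504
A = 101.76

101.76 sabins


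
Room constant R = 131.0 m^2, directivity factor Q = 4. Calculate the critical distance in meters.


Given values:
  R = 131.0 m^2, Q = 4
Formula: d_c = 0.141 * sqrt(Q * R)
Compute Q * R = 4 * 131.0 = 524.0
Compute sqrt(524.0) = 22.891
d_c = 0.141 * 22.891 = 3.228

3.228 m


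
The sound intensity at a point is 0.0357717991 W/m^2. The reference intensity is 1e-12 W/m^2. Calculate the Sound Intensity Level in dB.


Given values:
  I = 0.0357717991 W/m^2
  I_ref = 1e-12 W/m^2
Formula: SIL = 10 * log10(I / I_ref)
Compute ratio: I / I_ref = 35771799100
Compute log10: log10(35771799100) = 10.553541
Multiply: SIL = 10 * 10.553541 = 105.54

105.54 dB


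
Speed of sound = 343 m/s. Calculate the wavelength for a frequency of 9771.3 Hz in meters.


Given values:
  c = 343 m/s, f = 9771.3 Hz
Formula: lambda = c / f
lambda = 343 / 9771.3
lambda = 0.0351

0.0351 m


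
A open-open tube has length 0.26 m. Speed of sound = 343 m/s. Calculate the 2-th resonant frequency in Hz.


Given values:
  Tube type: open-open, L = 0.26 m, c = 343 m/s, n = 2
Formula: f_n = n * c / (2 * L)
Compute 2 * L = 2 * 0.26 = 0.52
f = 2 * 343 / 0.52
f = 1319.23

1319.23 Hz


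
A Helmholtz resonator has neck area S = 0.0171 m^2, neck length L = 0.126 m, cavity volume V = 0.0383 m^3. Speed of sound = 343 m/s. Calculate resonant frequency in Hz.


Given values:
  S = 0.0171 m^2, L = 0.126 m, V = 0.0383 m^3, c = 343 m/s
Formula: f = (c / (2*pi)) * sqrt(S / (V * L))
Compute V * L = 0.0383 * 0.126 = 0.0048258
Compute S / (V * L) = 0.0171 / 0.0048258 = 3.5435
Compute sqrt(3.5435) = 1.882419
Compute c / (2*pi) = 343 / 6.283185 = 54.590148
f = 54.590148 * 1.882419 = 102.76

102.76 Hz


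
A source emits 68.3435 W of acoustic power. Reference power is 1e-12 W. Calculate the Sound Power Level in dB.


Given values:
  W = 68.3435 W
  W_ref = 1e-12 W
Formula: SWL = 10 * log10(W / W_ref)
Compute ratio: W / W_ref = 68343500000000
Compute log10: log10(68343500000000) = 13.834697
Multiply: SWL = 10 * 13.834697 = 138.35

138.35 dB


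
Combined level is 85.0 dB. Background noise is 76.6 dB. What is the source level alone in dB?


Given values:
  L_total = 85.0 dB, L_bg = 76.6 dB
Formula: L_source = 10 * log10(10^(L_total/10) - 10^(L_bg/10))
Convert to linear:
  10^(85.0/10) = 316227766.0168
  10^(76.6/10) = 45708818.9615
Difference: 316227766.0168 - 45708818.9615 = 270518947.0553
L_source = 10 * log10(270518947.0553) = 84.32

84.32 dB


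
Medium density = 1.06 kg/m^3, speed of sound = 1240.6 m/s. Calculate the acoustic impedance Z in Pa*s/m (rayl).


Given values:
  rho = 1.06 kg/m^3
  c = 1240.6 m/s
Formula: Z = rho * c
Z = 1.06 * 1240.6
Z = 1315.04

1315.04 rayl


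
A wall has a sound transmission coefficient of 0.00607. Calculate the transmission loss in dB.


Given values:
  tau = 0.00607
Formula: TL = 10 * log10(1 / tau)
Compute 1 / tau = 1 / 0.00607 = 164.7446
Compute log10(164.7446) = 2.216811
TL = 10 * 2.216811 = 22.17

22.17 dB


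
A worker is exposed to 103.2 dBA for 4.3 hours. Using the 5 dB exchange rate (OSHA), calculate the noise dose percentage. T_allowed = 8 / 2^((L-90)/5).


Given values:
  L = 103.2 dBA, T = 4.3 hours
Formula: T_allowed = 8 / 2^((L - 90) / 5)
Compute exponent: (103.2 - 90) / 5 = 2.64
Compute 2^(2.64) = 6.233317
T_allowed = 8 / 6.233317 = 1.283426 hours
Dose = (T / T_allowed) * 100
Dose = (4.3 / 1.283426) * 100 = 335.04

335.04 %


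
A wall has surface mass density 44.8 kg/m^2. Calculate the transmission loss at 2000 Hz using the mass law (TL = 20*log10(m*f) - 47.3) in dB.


Given values:
  m = 44.8 kg/m^2, f = 2000 Hz
Formula: TL = 20 * log10(m * f) - 47.3
Compute m * f = 44.8 * 2000 = 89600.0
Compute log10(89600.0) = 4.952308
Compute 20 * 4.952308 = 99.0462
TL = 99.0462 - 47.3 = 51.75

51.75 dB


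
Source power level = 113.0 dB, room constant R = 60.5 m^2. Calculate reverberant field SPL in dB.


Given values:
  Lw = 113.0 dB, R = 60.5 m^2
Formula: SPL = Lw + 10 * log10(4 / R)
Compute 4 / R = 4 / 60.5 = 0.066116
Compute 10 * log10(0.066116) = -11.7969
SPL = 113.0 + (-11.7969) = 101.2

101.2 dB


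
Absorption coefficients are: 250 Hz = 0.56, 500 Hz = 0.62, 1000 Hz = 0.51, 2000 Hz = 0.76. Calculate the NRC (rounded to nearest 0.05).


Given values:
  a_250 = 0.56, a_500 = 0.62
  a_1000 = 0.51, a_2000 = 0.76
Formula: NRC = (a250 + a500 + a1000 + a2000) / 4
Sum = 0.56 + 0.62 + 0.51 + 0.76 = 2.45
NRC = 2.45 / 4 = 0.6125
Rounded to nearest 0.05: 0.6

0.6


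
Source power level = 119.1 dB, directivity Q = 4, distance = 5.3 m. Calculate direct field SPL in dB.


Given values:
  Lw = 119.1 dB, Q = 4, r = 5.3 m
Formula: SPL = Lw + 10 * log10(Q / (4 * pi * r^2))
Compute 4 * pi * r^2 = 4 * pi * 5.3^2 = 352.9894
Compute Q / denom = 4 / 352.9894 = 0.01133179
Compute 10 * log10(0.01133179) = -19.457
SPL = 119.1 + (-19.457) = 99.64

99.64 dB


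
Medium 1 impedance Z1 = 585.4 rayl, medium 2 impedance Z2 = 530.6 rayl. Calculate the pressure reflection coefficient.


Given values:
  Z1 = 585.4 rayl, Z2 = 530.6 rayl
Formula: R = (Z2 - Z1) / (Z2 + Z1)
Numerator: Z2 - Z1 = 530.6 - 585.4 = -54.8
Denominator: Z2 + Z1 = 530.6 + 585.4 = 1116.0
R = -54.8 / 1116.0 = -0.0491

-0.0491


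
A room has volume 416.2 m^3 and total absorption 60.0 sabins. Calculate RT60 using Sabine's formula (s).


Given values:
  V = 416.2 m^3
  A = 60.0 sabins
Formula: RT60 = 0.161 * V / A
Numerator: 0.161 * 416.2 = 67.0082
RT60 = 67.0082 / 60.0 = 1.117

1.117 s


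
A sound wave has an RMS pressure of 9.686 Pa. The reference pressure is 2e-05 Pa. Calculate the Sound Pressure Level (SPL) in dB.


Given values:
  p = 9.686 Pa
  p_ref = 2e-05 Pa
Formula: SPL = 20 * log10(p / p_ref)
Compute ratio: p / p_ref = 9.686 / 2e-05 = 484300
Compute log10: log10(484300) = 5.685114
Multiply: SPL = 20 * 5.685114 = 113.7

113.7 dB


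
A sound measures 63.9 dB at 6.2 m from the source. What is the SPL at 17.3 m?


Given values:
  SPL1 = 63.9 dB, r1 = 6.2 m, r2 = 17.3 m
Formula: SPL2 = SPL1 - 20 * log10(r2 / r1)
Compute ratio: r2 / r1 = 17.3 / 6.2 = 2.7903
Compute log10: log10(2.7903) = 0.445651
Compute drop: 20 * 0.445651 = 8.913
SPL2 = 63.9 - 8.913 = 54.99

54.99 dB


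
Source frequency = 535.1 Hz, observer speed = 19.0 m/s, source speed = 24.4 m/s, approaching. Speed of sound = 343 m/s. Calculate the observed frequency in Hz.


Given values:
  f_s = 535.1 Hz, v_o = 19.0 m/s, v_s = 24.4 m/s
  Direction: approaching
Formula: f_o = f_s * (c + v_o) / (c - v_s)
Numerator: c + v_o = 343 + 19.0 = 362.0
Denominator: c - v_s = 343 - 24.4 = 318.6
f_o = 535.1 * 362.0 / 318.6 = 607.99

607.99 Hz


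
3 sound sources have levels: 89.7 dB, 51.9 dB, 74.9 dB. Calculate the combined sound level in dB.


Formula: L_total = 10 * log10( sum(10^(Li/10)) )
  Source 1: 10^(89.7/10) = 933254300.797
  Source 2: 10^(51.9/10) = 154881.6619
  Source 3: 10^(74.9/10) = 30902954.3251
Sum of linear values = 964312136.784
L_total = 10 * log10(964312136.784) = 89.84

89.84 dB


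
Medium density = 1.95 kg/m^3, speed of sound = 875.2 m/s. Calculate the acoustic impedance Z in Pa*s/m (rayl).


Given values:
  rho = 1.95 kg/m^3
  c = 875.2 m/s
Formula: Z = rho * c
Z = 1.95 * 875.2
Z = 1706.64

1706.64 rayl


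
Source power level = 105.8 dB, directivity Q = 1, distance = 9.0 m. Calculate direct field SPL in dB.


Given values:
  Lw = 105.8 dB, Q = 1, r = 9.0 m
Formula: SPL = Lw + 10 * log10(Q / (4 * pi * r^2))
Compute 4 * pi * r^2 = 4 * pi * 9.0^2 = 1017.876
Compute Q / denom = 1 / 1017.876 = 0.00098244
Compute 10 * log10(0.00098244) = -30.0769
SPL = 105.8 + (-30.0769) = 75.72

75.72 dB
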